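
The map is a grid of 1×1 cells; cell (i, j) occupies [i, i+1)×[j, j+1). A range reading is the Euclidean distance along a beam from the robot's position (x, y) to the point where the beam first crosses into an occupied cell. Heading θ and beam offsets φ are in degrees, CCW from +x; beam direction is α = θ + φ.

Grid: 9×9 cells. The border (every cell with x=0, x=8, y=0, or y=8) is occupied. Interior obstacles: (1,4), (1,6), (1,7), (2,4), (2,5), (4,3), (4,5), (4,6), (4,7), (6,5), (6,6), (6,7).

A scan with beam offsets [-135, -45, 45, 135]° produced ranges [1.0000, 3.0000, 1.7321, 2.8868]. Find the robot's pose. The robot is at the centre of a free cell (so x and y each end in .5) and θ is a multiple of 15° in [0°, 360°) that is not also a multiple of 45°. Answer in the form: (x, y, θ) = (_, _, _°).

(x, y, θ) = (5.5, 2.5, 255°)

Candidates: 37 free-cell centres × 16 headings = 592 poses. Raycast each; keep the one whose scan matches to 4 dp.
  (2.5, 3.5, 150°): beam 1 = 1.5529 ≠ 1.0000 ✗
  (2.5, 6.5, 300°): beam 1 = 0.5176 ≠ 1.0000 ✗
  (5.5, 3.5, 165°): beam 1 = 2.8868 ≠ 1.0000 ✗
  (7.5, 1.5, 255°): beam 1 = 5.0000 ≠ 1.0000 ✗
  (3.5, 7.5, 345°): beam 1 = 1.7321 ≠ 1.0000 ✗
  …
  (5.5, 2.5, 255°): r_1=1.0000, r_2=3.0000, r_3=1.7321, r_4=2.8868 — all match ✓
Unique over the lattice → pose = (5.5, 2.5, 255°).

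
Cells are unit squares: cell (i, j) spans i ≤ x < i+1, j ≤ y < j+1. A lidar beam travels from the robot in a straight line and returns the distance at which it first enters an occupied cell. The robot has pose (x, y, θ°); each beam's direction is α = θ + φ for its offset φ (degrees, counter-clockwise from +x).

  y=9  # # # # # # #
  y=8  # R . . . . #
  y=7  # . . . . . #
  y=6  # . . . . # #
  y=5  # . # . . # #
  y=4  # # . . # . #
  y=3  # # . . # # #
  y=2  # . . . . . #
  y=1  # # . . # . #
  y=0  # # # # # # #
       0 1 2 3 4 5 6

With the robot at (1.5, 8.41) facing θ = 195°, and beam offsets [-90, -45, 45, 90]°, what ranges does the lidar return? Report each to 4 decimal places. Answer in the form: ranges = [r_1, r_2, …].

ranges = [0.6108, 0.5774, 1.0000, 2.4950]

beam 1: φ=-90°, α=105°
  d=(-0.2588,0.9659)  start (1,8)  tX=1.9319 tY=0.6108  stride 1/|dx|=3.8637 1/|dy|=1.0353
    cross y-line → (1,9), t=0.6108 (wall)
  → r_1 = 0.6108
beam 2: φ=-45°, α=150°
  d=(-0.8660,0.5000)  start (1,8)  tX=0.5774 tY=1.1800  stride 1/|dx|=1.1547 1/|dy|=2.0000
    cross x-line → (0,8), t=0.5774 (wall)
  → r_2 = 0.5774
beam 3: φ=45°, α=240°
  d=(-0.5000,-0.8660)  start (1,8)  tX=1.0000 tY=0.4734  stride 1/|dx|=2.0000 1/|dy|=1.1547
    cross y-line → (1,7), t=0.4734
    cross x-line → (0,7), t=1.0000 (wall)
  → r_3 = 1.0000
beam 4: φ=90°, α=285°
  d=(0.2588,-0.9659)  start (1,8)  tX=1.9319 tY=0.4245  stride 1/|dx|=3.8637 1/|dy|=1.0353
    cross y-line → (1,7), t=0.4245
    cross y-line → (1,6), t=1.4597
    cross x-line → (2,6), t=1.9319
    cross y-line → (2,5), t=2.4950 (wall)
  → r_4 = 2.4950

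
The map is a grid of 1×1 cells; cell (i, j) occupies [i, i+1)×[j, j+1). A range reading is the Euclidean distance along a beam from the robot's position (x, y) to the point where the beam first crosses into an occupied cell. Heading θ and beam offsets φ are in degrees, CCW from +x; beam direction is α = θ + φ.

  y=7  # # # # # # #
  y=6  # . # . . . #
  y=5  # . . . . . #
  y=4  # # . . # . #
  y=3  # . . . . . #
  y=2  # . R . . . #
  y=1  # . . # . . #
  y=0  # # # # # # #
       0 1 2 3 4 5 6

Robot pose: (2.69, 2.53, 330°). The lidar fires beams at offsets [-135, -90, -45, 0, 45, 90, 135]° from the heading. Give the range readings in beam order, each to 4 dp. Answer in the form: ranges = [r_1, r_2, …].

beam 1: φ=-135°, α=195°
  direction (-0.9659, -0.2588); cell (2,2); t to first gridline: x 0.7143, y 2.0478 (then +1.0353 / +3.8637)
    (1,2) via x @ 0.7143
    (0,2) via x @ 1.7496  # hit
  → r_1 = 1.7496
beam 2: φ=-90°, α=240°
  direction (-0.5000, -0.8660); cell (2,2); t to first gridline: x 1.3800, y 0.6120 (then +2.0000 / +1.1547)
    (2,1) via y @ 0.6120
    (1,1) via x @ 1.3800
    (1,0) via y @ 1.7667  # hit
  → r_2 = 1.7667
beam 3: φ=-45°, α=285°
  direction (0.2588, -0.9659); cell (2,2); t to first gridline: x 1.1977, y 0.5487 (then +3.8637 / +1.0353)
    (2,1) via y @ 0.5487
    (3,1) via x @ 1.1977  # hit
  → r_3 = 1.1977
beam 4: φ=0°, α=330°
  direction (0.8660, -0.5000); cell (2,2); t to first gridline: x 0.3580, y 1.0600 (then +1.1547 / +2.0000)
    (3,2) via x @ 0.3580
    (3,1) via y @ 1.0600  # hit
  → r_4 = 1.0600
beam 5: φ=45°, α=15°
  direction (0.9659, 0.2588); cell (2,2); t to first gridline: x 0.3209, y 1.8159 (then +1.0353 / +3.8637)
    (3,2) via x @ 0.3209
    (4,2) via x @ 1.3562
    (4,3) via y @ 1.8159
    (5,3) via x @ 2.3915
    (6,3) via x @ 3.4268  # hit
  → r_5 = 3.4268
beam 6: φ=90°, α=60°
  direction (0.5000, 0.8660); cell (2,2); t to first gridline: x 0.6200, y 0.5427 (then +2.0000 / +1.1547)
    (2,3) via y @ 0.5427
    (3,3) via x @ 0.6200
    (3,4) via y @ 1.6974
    (4,4) via x @ 2.6200  # hit
  → r_6 = 2.6200
beam 7: φ=135°, α=105°
  direction (-0.2588, 0.9659); cell (2,2); t to first gridline: x 2.6660, y 0.4866 (then +3.8637 / +1.0353)
    (2,3) via y @ 0.4866
    (2,4) via y @ 1.5219
    (2,5) via y @ 2.5571
    (1,5) via x @ 2.6660
    (1,6) via y @ 3.5924
    (1,7) via y @ 4.6277  # hit
  → r_7 = 4.6277

ranges = [1.7496, 1.7667, 1.1977, 1.0600, 3.4268, 2.6200, 4.6277]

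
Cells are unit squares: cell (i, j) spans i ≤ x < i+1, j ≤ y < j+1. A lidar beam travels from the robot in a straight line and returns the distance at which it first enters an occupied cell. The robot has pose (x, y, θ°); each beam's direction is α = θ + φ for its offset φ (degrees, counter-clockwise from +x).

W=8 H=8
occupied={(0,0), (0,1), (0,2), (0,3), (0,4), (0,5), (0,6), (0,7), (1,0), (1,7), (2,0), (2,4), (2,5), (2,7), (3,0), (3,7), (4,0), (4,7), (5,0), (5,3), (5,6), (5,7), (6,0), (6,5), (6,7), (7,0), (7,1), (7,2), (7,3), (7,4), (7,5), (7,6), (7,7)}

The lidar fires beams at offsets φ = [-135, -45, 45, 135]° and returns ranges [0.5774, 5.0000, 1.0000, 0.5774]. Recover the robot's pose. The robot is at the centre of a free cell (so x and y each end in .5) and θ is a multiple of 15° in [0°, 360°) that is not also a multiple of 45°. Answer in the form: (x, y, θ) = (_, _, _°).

(x, y, θ) = (6.5, 4.5, 195°)

Enumerate (i+0.5, j+0.5, θ) over the 31 free cells and 16 admissible headings. For each, cast all 4 beams and compare to the given ranges.
  (4.5, 1.5, 255°): beam 1 = 3.0000 ≠ 0.5774 ✗
  (3.5, 4.5, 120°): beam 1 = 1.9319 ≠ 0.5774 ✗
  (6.5, 4.5, 255°): beam 2 = 1.0000 ≠ 5.0000 ✗
  (1.5, 5.5, 15°): beam 1 = 1.0000 ≠ 0.5774 ✗
  …
  (6.5, 4.5, 195°): r_1=0.5774, r_2=5.0000, r_3=1.0000, r_4=0.5774 — all match ✓
No second candidate reproduces the full scan.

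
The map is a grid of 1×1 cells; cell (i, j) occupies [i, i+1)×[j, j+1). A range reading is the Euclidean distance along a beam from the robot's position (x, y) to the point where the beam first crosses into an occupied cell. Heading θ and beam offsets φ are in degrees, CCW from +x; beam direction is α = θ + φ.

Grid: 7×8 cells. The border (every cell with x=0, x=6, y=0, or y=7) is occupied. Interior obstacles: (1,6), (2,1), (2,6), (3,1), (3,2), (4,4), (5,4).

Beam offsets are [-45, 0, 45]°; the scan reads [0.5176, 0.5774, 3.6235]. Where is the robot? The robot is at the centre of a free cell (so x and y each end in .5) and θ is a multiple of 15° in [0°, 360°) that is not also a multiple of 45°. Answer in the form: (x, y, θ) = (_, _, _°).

(x, y, θ) = (4.5, 3.5, 120°)

The pose lattice has 23·16 = 368 candidates. Test each by forward raycasting.
  (3.5, 4.5, 30°): beam 3 = 2.5882 ≠ 3.6235 ✗
  (4.5, 2.5, 285°): beam 1 = 1.0000 ≠ 0.5176 ✗
  (4.5, 6.5, 150°): beam 2 = 1.0000 ≠ 0.5774 ✗
  (2.5, 2.5, 255°): beam 1 = 1.7321 ≠ 0.5176 ✗
  …
  (4.5, 3.5, 120°): r_1=0.5176, r_2=0.5774, r_3=3.6235 — all match ✓
Unique over the lattice → pose = (4.5, 3.5, 120°).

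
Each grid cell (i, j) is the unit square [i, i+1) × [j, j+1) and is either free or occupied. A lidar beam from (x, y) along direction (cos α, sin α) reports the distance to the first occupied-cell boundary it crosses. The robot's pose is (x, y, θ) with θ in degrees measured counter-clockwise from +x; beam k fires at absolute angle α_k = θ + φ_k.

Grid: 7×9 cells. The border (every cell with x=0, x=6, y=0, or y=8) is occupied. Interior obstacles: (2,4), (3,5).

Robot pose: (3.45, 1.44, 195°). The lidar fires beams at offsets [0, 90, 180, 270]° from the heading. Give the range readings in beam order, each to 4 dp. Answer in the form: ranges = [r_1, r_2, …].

ranges = [1.7000, 0.4555, 2.6400, 2.6503]

beam 1: φ=0°, α=195°
  direction (-0.9659, -0.2588); cell (3,1); t to first gridline: x 0.4659, y 1.7000 (then +1.0353 / +3.8637)
    (2,1) via x @ 0.4659
    (1,1) via x @ 1.5012
    (1,0) via y @ 1.7000  # hit
  → r_1 = 1.7000
beam 2: φ=90°, α=285°
  direction (0.2588, -0.9659); cell (3,1); t to first gridline: x 2.1250, y 0.4555 (then +3.8637 / +1.0353)
    (3,0) via y @ 0.4555  # hit
  → r_2 = 0.4555
beam 3: φ=180°, α=15°
  direction (0.9659, 0.2588); cell (3,1); t to first gridline: x 0.5694, y 2.1637 (then +1.0353 / +3.8637)
    (4,1) via x @ 0.5694
    (5,1) via x @ 1.6047
    (5,2) via y @ 2.1637
    (6,2) via x @ 2.6400  # hit
  → r_3 = 2.6400
beam 4: φ=270°, α=105°
  direction (-0.2588, 0.9659); cell (3,1); t to first gridline: x 1.7387, y 0.5798 (then +3.8637 / +1.0353)
    (3,2) via y @ 0.5798
    (3,3) via y @ 1.6150
    (2,3) via x @ 1.7387
    (2,4) via y @ 2.6503  # hit
  → r_4 = 2.6503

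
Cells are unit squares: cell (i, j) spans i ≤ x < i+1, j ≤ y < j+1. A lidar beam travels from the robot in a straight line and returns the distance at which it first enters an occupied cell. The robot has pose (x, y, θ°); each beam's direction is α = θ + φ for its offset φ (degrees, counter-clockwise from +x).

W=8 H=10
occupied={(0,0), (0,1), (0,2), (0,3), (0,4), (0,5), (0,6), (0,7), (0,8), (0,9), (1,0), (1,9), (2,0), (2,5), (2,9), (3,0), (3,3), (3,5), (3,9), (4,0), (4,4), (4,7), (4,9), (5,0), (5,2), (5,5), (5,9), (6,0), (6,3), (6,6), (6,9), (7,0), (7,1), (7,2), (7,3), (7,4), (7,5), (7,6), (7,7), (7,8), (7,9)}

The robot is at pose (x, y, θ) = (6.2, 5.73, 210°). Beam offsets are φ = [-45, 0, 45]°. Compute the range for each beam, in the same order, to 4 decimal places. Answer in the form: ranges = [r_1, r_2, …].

beam 1: φ=-45°, α=165°
  dir = (cos 165°, sin 165°) = (-0.9659, 0.2588); from cell (6,5)
  next x-line at t=0.2071, next y-line at t=1.0432; Δt_x=1.0353, Δt_y=3.8637
    x: enter (5,5) at t=0.2071 ← occupied
  → r_1 = 0.2071
beam 2: φ=0°, α=210°
  dir = (cos 210°, sin 210°) = (-0.8660, -0.5000); from cell (6,5)
  next x-line at t=0.2309, next y-line at t=1.4600; Δt_x=1.1547, Δt_y=2.0000
    x: enter (5,5) at t=0.2309 ← occupied
  → r_2 = 0.2309
beam 3: φ=45°, α=255°
  dir = (cos 255°, sin 255°) = (-0.2588, -0.9659); from cell (6,5)
  next x-line at t=0.7727, next y-line at t=0.7558; Δt_x=3.8637, Δt_y=1.0353
    y: enter (6,4) at t=0.7558
    x: enter (5,4) at t=0.7727
    y: enter (5,3) at t=1.7910
    y: enter (5,2) at t=2.8263 ← occupied
  → r_3 = 2.8263

ranges = [0.2071, 0.2309, 2.8263]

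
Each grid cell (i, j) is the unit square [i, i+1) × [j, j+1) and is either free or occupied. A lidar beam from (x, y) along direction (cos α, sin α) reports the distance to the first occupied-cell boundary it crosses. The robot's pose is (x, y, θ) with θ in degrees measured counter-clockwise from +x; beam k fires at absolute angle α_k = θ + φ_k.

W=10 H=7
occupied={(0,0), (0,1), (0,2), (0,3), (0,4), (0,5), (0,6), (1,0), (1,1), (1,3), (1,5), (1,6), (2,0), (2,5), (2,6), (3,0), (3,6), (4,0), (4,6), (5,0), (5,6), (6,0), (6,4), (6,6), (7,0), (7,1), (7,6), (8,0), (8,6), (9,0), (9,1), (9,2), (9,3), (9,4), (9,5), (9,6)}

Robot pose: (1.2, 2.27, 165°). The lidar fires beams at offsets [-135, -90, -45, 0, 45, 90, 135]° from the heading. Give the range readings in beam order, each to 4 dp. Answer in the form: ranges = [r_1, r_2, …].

beam 1: φ=-135°, α=30°
  cosα=0.8660 sinα=0.5000 | (1,2) | tMaxX 0.9238 tMaxY 1.4600 | tΔX 1.1547 tΔY 2.0000
    t=0.9238 [x] (2,2)
    t=1.4600 [y] (2,3)
    t=2.0785 [x] (3,3)
    t=3.2332 [x] (4,3)
    t=3.4600 [y] (4,4)
    t=4.3879 [x] (5,4)
    t=5.4600 [y] (5,5)
    t=5.5426 [x] (6,5)
    t=6.6973 [x] (7,5)
    t=7.4600 [y] (7,6) — stop
  → r_1 = 7.4600
beam 2: φ=-90°, α=75°
  cosα=0.2588 sinα=0.9659 | (1,2) | tMaxX 3.0910 tMaxY 0.7558 | tΔX 3.8637 tΔY 1.0353
    t=0.7558 [y] (1,3) — stop
  → r_2 = 0.7558
beam 3: φ=-45°, α=120°
  cosα=-0.5000 sinα=0.8660 | (1,2) | tMaxX 0.4000 tMaxY 0.8429 | tΔX 2.0000 tΔY 1.1547
    t=0.4000 [x] (0,2) — stop
  → r_3 = 0.4000
beam 4: φ=0°, α=165°
  cosα=-0.9659 sinα=0.2588 | (1,2) | tMaxX 0.2071 tMaxY 2.8205 | tΔX 1.0353 tΔY 3.8637
    t=0.2071 [x] (0,2) — stop
  → r_4 = 0.2071
beam 5: φ=45°, α=210°
  cosα=-0.8660 sinα=-0.5000 | (1,2) | tMaxX 0.2309 tMaxY 0.5400 | tΔX 1.1547 tΔY 2.0000
    t=0.2309 [x] (0,2) — stop
  → r_5 = 0.2309
beam 6: φ=90°, α=255°
  cosα=-0.2588 sinα=-0.9659 | (1,2) | tMaxX 0.7727 tMaxY 0.2795 | tΔX 3.8637 tΔY 1.0353
    t=0.2795 [y] (1,1) — stop
  → r_6 = 0.2795
beam 7: φ=135°, α=300°
  cosα=0.5000 sinα=-0.8660 | (1,2) | tMaxX 1.6000 tMaxY 0.3118 | tΔX 2.0000 tΔY 1.1547
    t=0.3118 [y] (1,1) — stop
  → r_7 = 0.3118

ranges = [7.4600, 0.7558, 0.4000, 0.2071, 0.2309, 0.2795, 0.3118]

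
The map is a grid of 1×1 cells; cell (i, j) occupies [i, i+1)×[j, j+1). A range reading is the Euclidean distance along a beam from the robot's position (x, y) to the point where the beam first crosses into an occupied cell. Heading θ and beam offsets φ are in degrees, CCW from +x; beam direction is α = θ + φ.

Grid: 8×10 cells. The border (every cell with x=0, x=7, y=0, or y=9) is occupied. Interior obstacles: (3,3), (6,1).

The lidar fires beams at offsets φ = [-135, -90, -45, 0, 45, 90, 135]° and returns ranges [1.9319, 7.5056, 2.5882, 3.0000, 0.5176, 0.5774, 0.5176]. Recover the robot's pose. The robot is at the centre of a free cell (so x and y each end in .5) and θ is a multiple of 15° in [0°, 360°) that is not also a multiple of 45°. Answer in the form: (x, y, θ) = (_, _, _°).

The pose lattice has 46·16 = 736 candidates. Test each by forward raycasting.
  (5.5, 5.5, 330°): beam 1 = 4.6587 ≠ 1.9319 ✗
  (5.5, 7.5, 195°): beam 1 = 1.7321 ≠ 1.9319 ✗
  (3.5, 4.5, 60°): beam 1 = 0.5176 ≠ 1.9319 ✗
  (5.5, 5.5, 60°): beam 1 = 3.6235 ≠ 1.9319 ✗
  …
  (6.5, 2.5, 210°): r_1=1.9319, r_2=7.5056, r_3=2.5882, r_4=3.0000, r_5=0.5176, r_6=0.5774, r_7=0.5176 — all match ✓
No second candidate reproduces the full scan.

(x, y, θ) = (6.5, 2.5, 210°)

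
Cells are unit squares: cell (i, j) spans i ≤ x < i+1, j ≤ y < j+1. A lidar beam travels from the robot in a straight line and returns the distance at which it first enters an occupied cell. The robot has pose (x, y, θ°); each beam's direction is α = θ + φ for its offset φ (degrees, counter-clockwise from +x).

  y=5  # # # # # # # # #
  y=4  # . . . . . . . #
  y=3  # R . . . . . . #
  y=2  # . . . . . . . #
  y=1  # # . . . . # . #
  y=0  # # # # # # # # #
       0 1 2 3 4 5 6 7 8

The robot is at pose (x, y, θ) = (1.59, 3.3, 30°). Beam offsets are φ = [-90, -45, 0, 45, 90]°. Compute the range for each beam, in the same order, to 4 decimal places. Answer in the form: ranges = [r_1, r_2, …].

ranges = [2.6558, 5.0228, 3.4000, 1.7600, 1.1800]

beam 1: φ=-90°, α=300°
  cosα=0.5000 sinα=-0.8660 | (1,3) | tMaxX 0.8200 tMaxY 0.3464 | tΔX 2.0000 tΔY 1.1547
    t=0.3464 [y] (1,2)
    t=0.8200 [x] (2,2)
    t=1.5011 [y] (2,1)
    t=2.6558 [y] (2,0) — stop
  → r_1 = 2.6558
beam 2: φ=-45°, α=345°
  cosα=0.9659 sinα=-0.2588 | (1,3) | tMaxX 0.4245 tMaxY 1.1591 | tΔX 1.0353 tΔY 3.8637
    t=0.4245 [x] (2,3)
    t=1.1591 [y] (2,2)
    t=1.4597 [x] (3,2)
    t=2.4950 [x] (4,2)
    t=3.5303 [x] (5,2)
    t=4.5656 [x] (6,2)
    t=5.0228 [y] (6,1) — stop
  → r_2 = 5.0228
beam 3: φ=0°, α=30°
  cosα=0.8660 sinα=0.5000 | (1,3) | tMaxX 0.4734 tMaxY 1.4000 | tΔX 1.1547 tΔY 2.0000
    t=0.4734 [x] (2,3)
    t=1.4000 [y] (2,4)
    t=1.6281 [x] (3,4)
    t=2.7828 [x] (4,4)
    t=3.4000 [y] (4,5) — stop
  → r_3 = 3.4000
beam 4: φ=45°, α=75°
  cosα=0.2588 sinα=0.9659 | (1,3) | tMaxX 1.5841 tMaxY 0.7247 | tΔX 3.8637 tΔY 1.0353
    t=0.7247 [y] (1,4)
    t=1.5841 [x] (2,4)
    t=1.7600 [y] (2,5) — stop
  → r_4 = 1.7600
beam 5: φ=90°, α=120°
  cosα=-0.5000 sinα=0.8660 | (1,3) | tMaxX 1.1800 tMaxY 0.8083 | tΔX 2.0000 tΔY 1.1547
    t=0.8083 [y] (1,4)
    t=1.1800 [x] (0,4) — stop
  → r_5 = 1.1800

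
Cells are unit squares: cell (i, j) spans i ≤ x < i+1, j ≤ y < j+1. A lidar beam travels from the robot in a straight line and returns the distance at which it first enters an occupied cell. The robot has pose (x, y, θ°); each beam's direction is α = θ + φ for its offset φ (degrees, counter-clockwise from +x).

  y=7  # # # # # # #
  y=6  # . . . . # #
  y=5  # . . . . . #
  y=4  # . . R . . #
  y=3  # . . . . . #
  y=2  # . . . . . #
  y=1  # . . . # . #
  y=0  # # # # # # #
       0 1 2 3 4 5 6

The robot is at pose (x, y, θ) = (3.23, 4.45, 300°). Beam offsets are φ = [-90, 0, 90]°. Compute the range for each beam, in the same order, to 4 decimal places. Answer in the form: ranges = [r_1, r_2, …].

beam 1: φ=-90°, α=210°
  d=(-0.8660,-0.5000)  start (3,4)  tX=0.2656 tY=0.9000  stride 1/|dx|=1.1547 1/|dy|=2.0000
    cross x-line → (2,4), t=0.2656
    cross y-line → (2,3), t=0.9000
    cross x-line → (1,3), t=1.4203
    cross x-line → (0,3), t=2.5750 (wall)
  → r_1 = 2.5750
beam 2: φ=0°, α=300°
  d=(0.5000,-0.8660)  start (3,4)  tX=1.5400 tY=0.5196  stride 1/|dx|=2.0000 1/|dy|=1.1547
    cross y-line → (3,3), t=0.5196
    cross x-line → (4,3), t=1.5400
    cross y-line → (4,2), t=1.6743
    cross y-line → (4,1), t=2.8290 (wall)
  → r_2 = 2.8290
beam 3: φ=90°, α=30°
  d=(0.8660,0.5000)  start (3,4)  tX=0.8891 tY=1.1000  stride 1/|dx|=1.1547 1/|dy|=2.0000
    cross x-line → (4,4), t=0.8891
    cross y-line → (4,5), t=1.1000
    cross x-line → (5,5), t=2.0438
    cross y-line → (5,6), t=3.1000 (wall)
  → r_3 = 3.1000

ranges = [2.5750, 2.8290, 3.1000]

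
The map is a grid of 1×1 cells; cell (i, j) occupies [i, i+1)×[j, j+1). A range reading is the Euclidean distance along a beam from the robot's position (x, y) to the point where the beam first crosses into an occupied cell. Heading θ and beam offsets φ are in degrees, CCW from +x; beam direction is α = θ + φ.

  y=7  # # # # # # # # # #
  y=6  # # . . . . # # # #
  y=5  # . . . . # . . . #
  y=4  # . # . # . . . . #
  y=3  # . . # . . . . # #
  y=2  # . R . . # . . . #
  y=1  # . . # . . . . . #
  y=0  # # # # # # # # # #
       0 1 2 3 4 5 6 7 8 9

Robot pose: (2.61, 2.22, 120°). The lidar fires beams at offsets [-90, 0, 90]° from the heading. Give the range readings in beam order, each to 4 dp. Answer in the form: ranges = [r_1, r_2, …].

beam 1: φ=-90°, α=30°
  d=(0.8660,0.5000)  start (2,2)  tX=0.4503 tY=1.5600  stride 1/|dx|=1.1547 1/|dy|=2.0000
    cross x-line → (3,2), t=0.4503
    cross y-line → (3,3), t=1.5600 (wall)
  → r_1 = 1.5600
beam 2: φ=0°, α=120°
  d=(-0.5000,0.8660)  start (2,2)  tX=1.2200 tY=0.9007  stride 1/|dx|=2.0000 1/|dy|=1.1547
    cross y-line → (2,3), t=0.9007
    cross x-line → (1,3), t=1.2200
    cross y-line → (1,4), t=2.0554
    cross y-line → (1,5), t=3.2101
    cross x-line → (0,5), t=3.2200 (wall)
  → r_2 = 3.2200
beam 3: φ=90°, α=210°
  d=(-0.8660,-0.5000)  start (2,2)  tX=0.7044 tY=0.4400  stride 1/|dx|=1.1547 1/|dy|=2.0000
    cross y-line → (2,1), t=0.4400
    cross x-line → (1,1), t=0.7044
    cross x-line → (0,1), t=1.8591 (wall)
  → r_3 = 1.8591

ranges = [1.5600, 3.2200, 1.8591]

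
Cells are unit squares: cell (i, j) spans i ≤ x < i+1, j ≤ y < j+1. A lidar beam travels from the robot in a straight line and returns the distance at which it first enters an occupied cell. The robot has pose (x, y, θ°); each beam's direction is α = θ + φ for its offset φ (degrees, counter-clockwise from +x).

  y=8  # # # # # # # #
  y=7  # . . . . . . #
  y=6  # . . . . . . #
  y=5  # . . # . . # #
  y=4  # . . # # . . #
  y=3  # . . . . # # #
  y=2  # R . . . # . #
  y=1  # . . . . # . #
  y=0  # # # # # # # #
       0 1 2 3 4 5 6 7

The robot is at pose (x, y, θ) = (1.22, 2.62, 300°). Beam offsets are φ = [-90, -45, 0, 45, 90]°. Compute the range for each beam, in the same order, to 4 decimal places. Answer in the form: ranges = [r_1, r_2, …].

ranges = [0.2540, 0.8500, 1.8706, 3.9133, 2.7600]

beam 1: φ=-90°, α=210°
  d=(-0.8660,-0.5000)  start (1,2)  tX=0.2540 tY=1.2400  stride 1/|dx|=1.1547 1/|dy|=2.0000
    cross x-line → (0,2), t=0.2540 (wall)
  → r_1 = 0.2540
beam 2: φ=-45°, α=255°
  d=(-0.2588,-0.9659)  start (1,2)  tX=0.8500 tY=0.6419  stride 1/|dx|=3.8637 1/|dy|=1.0353
    cross y-line → (1,1), t=0.6419
    cross x-line → (0,1), t=0.8500 (wall)
  → r_2 = 0.8500
beam 3: φ=0°, α=300°
  d=(0.5000,-0.8660)  start (1,2)  tX=1.5600 tY=0.7159  stride 1/|dx|=2.0000 1/|dy|=1.1547
    cross y-line → (1,1), t=0.7159
    cross x-line → (2,1), t=1.5600
    cross y-line → (2,0), t=1.8706 (wall)
  → r_3 = 1.8706
beam 4: φ=45°, α=345°
  d=(0.9659,-0.2588)  start (1,2)  tX=0.8075 tY=2.3955  stride 1/|dx|=1.0353 1/|dy|=3.8637
    cross x-line → (2,2), t=0.8075
    cross x-line → (3,2), t=1.8428
    cross y-line → (3,1), t=2.3955
    cross x-line → (4,1), t=2.8781
    cross x-line → (5,1), t=3.9133 (wall)
  → r_4 = 3.9133
beam 5: φ=90°, α=30°
  d=(0.8660,0.5000)  start (1,2)  tX=0.9007 tY=0.7600  stride 1/|dx|=1.1547 1/|dy|=2.0000
    cross y-line → (1,3), t=0.7600
    cross x-line → (2,3), t=0.9007
    cross x-line → (3,3), t=2.0554
    cross y-line → (3,4), t=2.7600 (wall)
  → r_5 = 2.7600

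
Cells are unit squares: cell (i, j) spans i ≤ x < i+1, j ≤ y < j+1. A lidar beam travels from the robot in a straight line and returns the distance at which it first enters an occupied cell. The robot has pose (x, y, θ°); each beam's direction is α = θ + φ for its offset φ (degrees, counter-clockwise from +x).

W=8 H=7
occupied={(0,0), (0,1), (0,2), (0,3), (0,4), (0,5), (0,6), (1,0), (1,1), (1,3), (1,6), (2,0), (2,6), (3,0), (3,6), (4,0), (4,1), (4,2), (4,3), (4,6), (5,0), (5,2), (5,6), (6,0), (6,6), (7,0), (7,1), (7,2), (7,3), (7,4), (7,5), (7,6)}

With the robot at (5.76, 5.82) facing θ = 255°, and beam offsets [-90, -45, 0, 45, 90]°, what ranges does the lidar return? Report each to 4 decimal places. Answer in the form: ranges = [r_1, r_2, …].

ranges = [0.6955, 4.3417, 2.9195, 2.4800, 1.2837]

beam 1: φ=-90°, α=165°
  d=(-0.9659,0.2588)  start (5,5)  tX=0.7868 tY=0.6955  stride 1/|dx|=1.0353 1/|dy|=3.8637
    cross y-line → (5,6), t=0.6955 (wall)
  → r_1 = 0.6955
beam 2: φ=-45°, α=210°
  d=(-0.8660,-0.5000)  start (5,5)  tX=0.8776 tY=1.6400  stride 1/|dx|=1.1547 1/|dy|=2.0000
    cross x-line → (4,5), t=0.8776
    cross y-line → (4,4), t=1.6400
    cross x-line → (3,4), t=2.0323
    cross x-line → (2,4), t=3.1870
    cross y-line → (2,3), t=3.6400
    cross x-line → (1,3), t=4.3417 (wall)
  → r_2 = 4.3417
beam 3: φ=0°, α=255°
  d=(-0.2588,-0.9659)  start (5,5)  tX=2.9364 tY=0.8489  stride 1/|dx|=3.8637 1/|dy|=1.0353
    cross y-line → (5,4), t=0.8489
    cross y-line → (5,3), t=1.8842
    cross y-line → (5,2), t=2.9195 (wall)
  → r_3 = 2.9195
beam 4: φ=45°, α=300°
  d=(0.5000,-0.8660)  start (5,5)  tX=0.4800 tY=0.9469  stride 1/|dx|=2.0000 1/|dy|=1.1547
    cross x-line → (6,5), t=0.4800
    cross y-line → (6,4), t=0.9469
    cross y-line → (6,3), t=2.1016
    cross x-line → (7,3), t=2.4800 (wall)
  → r_4 = 2.4800
beam 5: φ=90°, α=345°
  d=(0.9659,-0.2588)  start (5,5)  tX=0.2485 tY=3.1682  stride 1/|dx|=1.0353 1/|dy|=3.8637
    cross x-line → (6,5), t=0.2485
    cross x-line → (7,5), t=1.2837 (wall)
  → r_5 = 1.2837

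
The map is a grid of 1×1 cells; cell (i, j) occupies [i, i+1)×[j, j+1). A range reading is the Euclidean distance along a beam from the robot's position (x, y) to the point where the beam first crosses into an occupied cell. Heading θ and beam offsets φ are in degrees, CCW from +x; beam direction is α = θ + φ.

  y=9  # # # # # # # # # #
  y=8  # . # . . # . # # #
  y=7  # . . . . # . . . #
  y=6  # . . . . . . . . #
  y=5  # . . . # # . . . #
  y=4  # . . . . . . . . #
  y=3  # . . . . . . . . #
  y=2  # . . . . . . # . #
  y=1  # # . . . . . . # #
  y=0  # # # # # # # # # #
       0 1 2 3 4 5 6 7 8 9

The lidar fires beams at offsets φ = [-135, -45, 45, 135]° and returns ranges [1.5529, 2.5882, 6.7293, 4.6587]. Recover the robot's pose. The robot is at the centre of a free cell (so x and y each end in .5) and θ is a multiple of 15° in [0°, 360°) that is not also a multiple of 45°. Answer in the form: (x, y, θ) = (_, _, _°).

The pose lattice has 54·16 = 864 candidates. Test each by forward raycasting.
  (1.5, 3.5, 210°): beam 1 = 4.6587 ≠ 1.5529 ✗
  (3.5, 8.5, 255°): beam 1 = 0.5774 ≠ 1.5529 ✗
  (8.5, 3.5, 330°): beam 1 = 6.7293 ≠ 1.5529 ✗
  (8.5, 3.5, 240°): beam 1 = 4.6587 ≠ 1.5529 ✗
  (1.5, 6.5, 15°): beam 1 = 1.0000 ≠ 1.5529 ✗
  …
  (2.5, 4.5, 300°): r_1=1.5529, r_2=2.5882, r_3=6.7293, r_4=4.6587 — all match ✓
Unique over the lattice → pose = (2.5, 4.5, 300°).

(x, y, θ) = (2.5, 4.5, 300°)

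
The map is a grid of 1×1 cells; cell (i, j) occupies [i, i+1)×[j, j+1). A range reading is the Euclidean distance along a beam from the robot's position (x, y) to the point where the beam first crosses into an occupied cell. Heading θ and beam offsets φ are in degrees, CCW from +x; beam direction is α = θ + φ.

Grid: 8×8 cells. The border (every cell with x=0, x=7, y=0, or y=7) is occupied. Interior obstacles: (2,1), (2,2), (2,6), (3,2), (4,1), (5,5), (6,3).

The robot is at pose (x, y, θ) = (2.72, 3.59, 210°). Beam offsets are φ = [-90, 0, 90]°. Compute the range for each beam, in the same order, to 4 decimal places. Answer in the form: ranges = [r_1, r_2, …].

ranges = [3.4400, 1.9861, 0.6813]

beam 1: φ=-90°, α=120°
  cosα=-0.5000 sinα=0.8660 | (2,3) | tMaxX 1.4400 tMaxY 0.4734 | tΔX 2.0000 tΔY 1.1547
    t=0.4734 [y] (2,4)
    t=1.4400 [x] (1,4)
    t=1.6281 [y] (1,5)
    t=2.7828 [y] (1,6)
    t=3.4400 [x] (0,6) — stop
  → r_1 = 3.4400
beam 2: φ=0°, α=210°
  cosα=-0.8660 sinα=-0.5000 | (2,3) | tMaxX 0.8314 tMaxY 1.1800 | tΔX 1.1547 tΔY 2.0000
    t=0.8314 [x] (1,3)
    t=1.1800 [y] (1,2)
    t=1.9861 [x] (0,2) — stop
  → r_2 = 1.9861
beam 3: φ=90°, α=300°
  cosα=0.5000 sinα=-0.8660 | (2,3) | tMaxX 0.5600 tMaxY 0.6813 | tΔX 2.0000 tΔY 1.1547
    t=0.5600 [x] (3,3)
    t=0.6813 [y] (3,2) — stop
  → r_3 = 0.6813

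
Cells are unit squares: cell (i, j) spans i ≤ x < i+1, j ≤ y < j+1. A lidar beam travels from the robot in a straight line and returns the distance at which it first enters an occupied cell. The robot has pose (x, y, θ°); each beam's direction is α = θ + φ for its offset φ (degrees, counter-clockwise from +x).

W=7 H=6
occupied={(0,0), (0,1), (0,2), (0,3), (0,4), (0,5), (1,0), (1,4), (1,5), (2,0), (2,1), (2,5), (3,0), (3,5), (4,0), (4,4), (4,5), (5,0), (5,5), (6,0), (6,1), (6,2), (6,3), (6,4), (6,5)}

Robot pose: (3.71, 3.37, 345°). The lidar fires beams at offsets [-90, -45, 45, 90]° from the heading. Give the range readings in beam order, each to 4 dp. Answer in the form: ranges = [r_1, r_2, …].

ranges = [2.4536, 2.7366, 1.2600, 1.1205]

beam 1: φ=-90°, α=255°
  d=(-0.2588,-0.9659)  start (3,3)  tX=2.7432 tY=0.3831  stride 1/|dx|=3.8637 1/|dy|=1.0353
    cross y-line → (3,2), t=0.3831
    cross y-line → (3,1), t=1.4183
    cross y-line → (3,0), t=2.4536 (wall)
  → r_1 = 2.4536
beam 2: φ=-45°, α=300°
  d=(0.5000,-0.8660)  start (3,3)  tX=0.5800 tY=0.4272  stride 1/|dx|=2.0000 1/|dy|=1.1547
    cross y-line → (3,2), t=0.4272
    cross x-line → (4,2), t=0.5800
    cross y-line → (4,1), t=1.5819
    cross x-line → (5,1), t=2.5800
    cross y-line → (5,0), t=2.7366 (wall)
  → r_2 = 2.7366
beam 3: φ=45°, α=30°
  d=(0.8660,0.5000)  start (3,3)  tX=0.3349 tY=1.2600  stride 1/|dx|=1.1547 1/|dy|=2.0000
    cross x-line → (4,3), t=0.3349
    cross y-line → (4,4), t=1.2600 (wall)
  → r_3 = 1.2600
beam 4: φ=90°, α=75°
  d=(0.2588,0.9659)  start (3,3)  tX=1.1205 tY=0.6522  stride 1/|dx|=3.8637 1/|dy|=1.0353
    cross y-line → (3,4), t=0.6522
    cross x-line → (4,4), t=1.1205 (wall)
  → r_4 = 1.1205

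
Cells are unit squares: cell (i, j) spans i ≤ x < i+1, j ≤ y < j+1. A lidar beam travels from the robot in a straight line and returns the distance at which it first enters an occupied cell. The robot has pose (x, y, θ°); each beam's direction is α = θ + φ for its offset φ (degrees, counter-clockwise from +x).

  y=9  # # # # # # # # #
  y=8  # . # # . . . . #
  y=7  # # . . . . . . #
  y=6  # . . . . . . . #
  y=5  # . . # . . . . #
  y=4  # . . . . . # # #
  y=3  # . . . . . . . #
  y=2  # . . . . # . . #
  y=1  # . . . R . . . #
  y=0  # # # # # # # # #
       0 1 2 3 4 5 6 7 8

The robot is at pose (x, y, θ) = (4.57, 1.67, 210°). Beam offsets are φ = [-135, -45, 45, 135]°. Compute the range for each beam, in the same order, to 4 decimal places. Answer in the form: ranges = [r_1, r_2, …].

beam 1: φ=-135°, α=75°
  direction (0.2588, 0.9659); cell (4,1); t to first gridline: x 1.6614, y 0.3416 (then +3.8637 / +1.0353)
    (4,2) via y @ 0.3416
    (4,3) via y @ 1.3769
    (5,3) via x @ 1.6614
    (5,4) via y @ 2.4122
    (5,5) via y @ 3.4475
    (5,6) via y @ 4.4827
    (5,7) via y @ 5.5180
    (6,7) via x @ 5.5251
    (6,8) via y @ 6.5533
    (6,9) via y @ 7.5886  # hit
  → r_1 = 7.5886
beam 2: φ=-45°, α=165°
  direction (-0.9659, 0.2588); cell (4,1); t to first gridline: x 0.5901, y 1.2750 (then +1.0353 / +3.8637)
    (3,1) via x @ 0.5901
    (3,2) via y @ 1.2750
    (2,2) via x @ 1.6254
    (1,2) via x @ 2.6607
    (0,2) via x @ 3.6959  # hit
  → r_2 = 3.6959
beam 3: φ=45°, α=255°
  direction (-0.2588, -0.9659); cell (4,1); t to first gridline: x 2.2023, y 0.6936 (then +3.8637 / +1.0353)
    (4,0) via y @ 0.6936  # hit
  → r_3 = 0.6936
beam 4: φ=135°, α=345°
  direction (0.9659, -0.2588); cell (4,1); t to first gridline: x 0.4452, y 2.5887 (then +1.0353 / +3.8637)
    (5,1) via x @ 0.4452
    (6,1) via x @ 1.4804
    (7,1) via x @ 2.5157
    (7,0) via y @ 2.5887  # hit
  → r_4 = 2.5887

ranges = [7.5886, 3.6959, 0.6936, 2.5887]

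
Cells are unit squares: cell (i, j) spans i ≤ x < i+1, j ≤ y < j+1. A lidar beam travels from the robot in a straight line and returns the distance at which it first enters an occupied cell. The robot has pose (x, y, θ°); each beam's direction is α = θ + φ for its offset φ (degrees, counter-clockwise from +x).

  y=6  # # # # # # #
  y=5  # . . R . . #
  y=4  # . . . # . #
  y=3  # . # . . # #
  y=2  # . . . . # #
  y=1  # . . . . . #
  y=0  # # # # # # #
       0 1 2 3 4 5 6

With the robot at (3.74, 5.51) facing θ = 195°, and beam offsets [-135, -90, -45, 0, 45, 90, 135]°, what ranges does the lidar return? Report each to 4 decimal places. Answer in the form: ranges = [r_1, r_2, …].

beam 1: φ=-135°, α=60°
  d=(0.5000,0.8660)  start (3,5)  tX=0.5200 tY=0.5658  stride 1/|dx|=2.0000 1/|dy|=1.1547
    cross x-line → (4,5), t=0.5200
    cross y-line → (4,6), t=0.5658 (wall)
  → r_1 = 0.5658
beam 2: φ=-90°, α=105°
  d=(-0.2588,0.9659)  start (3,5)  tX=2.8591 tY=0.5073  stride 1/|dx|=3.8637 1/|dy|=1.0353
    cross y-line → (3,6), t=0.5073 (wall)
  → r_2 = 0.5073
beam 3: φ=-45°, α=150°
  d=(-0.8660,0.5000)  start (3,5)  tX=0.8545 tY=0.9800  stride 1/|dx|=1.1547 1/|dy|=2.0000
    cross x-line → (2,5), t=0.8545
    cross y-line → (2,6), t=0.9800 (wall)
  → r_3 = 0.9800
beam 4: φ=0°, α=195°
  d=(-0.9659,-0.2588)  start (3,5)  tX=0.7661 tY=1.9705  stride 1/|dx|=1.0353 1/|dy|=3.8637
    cross x-line → (2,5), t=0.7661
    cross x-line → (1,5), t=1.8014
    cross y-line → (1,4), t=1.9705
    cross x-line → (0,4), t=2.8367 (wall)
  → r_4 = 2.8367
beam 5: φ=45°, α=240°
  d=(-0.5000,-0.8660)  start (3,5)  tX=1.4800 tY=0.5889  stride 1/|dx|=2.0000 1/|dy|=1.1547
    cross y-line → (3,4), t=0.5889
    cross x-line → (2,4), t=1.4800
    cross y-line → (2,3), t=1.7436 (wall)
  → r_5 = 1.7436
beam 6: φ=90°, α=285°
  d=(0.2588,-0.9659)  start (3,5)  tX=1.0046 tY=0.5280  stride 1/|dx|=3.8637 1/|dy|=1.0353
    cross y-line → (3,4), t=0.5280
    cross x-line → (4,4), t=1.0046 (wall)
  → r_6 = 1.0046
beam 7: φ=135°, α=330°
  d=(0.8660,-0.5000)  start (3,5)  tX=0.3002 tY=1.0200  stride 1/|dx|=1.1547 1/|dy|=2.0000
    cross x-line → (4,5), t=0.3002
    cross y-line → (4,4), t=1.0200 (wall)
  → r_7 = 1.0200

ranges = [0.5658, 0.5073, 0.9800, 2.8367, 1.7436, 1.0046, 1.0200]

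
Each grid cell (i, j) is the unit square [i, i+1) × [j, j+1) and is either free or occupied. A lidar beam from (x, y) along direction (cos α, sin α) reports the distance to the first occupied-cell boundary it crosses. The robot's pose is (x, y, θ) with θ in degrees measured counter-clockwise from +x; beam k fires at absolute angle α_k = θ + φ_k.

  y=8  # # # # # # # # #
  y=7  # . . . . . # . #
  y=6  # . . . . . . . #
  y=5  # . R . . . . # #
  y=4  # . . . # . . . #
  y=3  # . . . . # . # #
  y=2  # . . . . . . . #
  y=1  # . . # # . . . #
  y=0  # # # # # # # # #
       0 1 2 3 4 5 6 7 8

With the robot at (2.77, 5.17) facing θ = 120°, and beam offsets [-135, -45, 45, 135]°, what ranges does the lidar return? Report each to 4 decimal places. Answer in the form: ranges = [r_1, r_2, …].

beam 1: φ=-135°, α=345°
  direction (0.9659, -0.2588); cell (2,5); t to first gridline: x 0.2381, y 0.6568 (then +1.0353 / +3.8637)
    (3,5) via x @ 0.2381
    (3,4) via y @ 0.6568
    (4,4) via x @ 1.2734  # hit
  → r_1 = 1.2734
beam 2: φ=-45°, α=75°
  direction (0.2588, 0.9659); cell (2,5); t to first gridline: x 0.8887, y 0.8593 (then +3.8637 / +1.0353)
    (2,6) via y @ 0.8593
    (3,6) via x @ 0.8887
    (3,7) via y @ 1.8946
    (3,8) via y @ 2.9298  # hit
  → r_2 = 2.9298
beam 3: φ=45°, α=165°
  direction (-0.9659, 0.2588); cell (2,5); t to first gridline: x 0.7972, y 3.2069 (then +1.0353 / +3.8637)
    (1,5) via x @ 0.7972
    (0,5) via x @ 1.8324  # hit
  → r_3 = 1.8324
beam 4: φ=135°, α=255°
  direction (-0.2588, -0.9659); cell (2,5); t to first gridline: x 2.9751, y 0.1760 (then +3.8637 / +1.0353)
    (2,4) via y @ 0.1760
    (2,3) via y @ 1.2113
    (2,2) via y @ 2.2465
    (1,2) via x @ 2.9751
    (1,1) via y @ 3.2818
    (1,0) via y @ 4.3171  # hit
  → r_4 = 4.3171

ranges = [1.2734, 2.9298, 1.8324, 4.3171]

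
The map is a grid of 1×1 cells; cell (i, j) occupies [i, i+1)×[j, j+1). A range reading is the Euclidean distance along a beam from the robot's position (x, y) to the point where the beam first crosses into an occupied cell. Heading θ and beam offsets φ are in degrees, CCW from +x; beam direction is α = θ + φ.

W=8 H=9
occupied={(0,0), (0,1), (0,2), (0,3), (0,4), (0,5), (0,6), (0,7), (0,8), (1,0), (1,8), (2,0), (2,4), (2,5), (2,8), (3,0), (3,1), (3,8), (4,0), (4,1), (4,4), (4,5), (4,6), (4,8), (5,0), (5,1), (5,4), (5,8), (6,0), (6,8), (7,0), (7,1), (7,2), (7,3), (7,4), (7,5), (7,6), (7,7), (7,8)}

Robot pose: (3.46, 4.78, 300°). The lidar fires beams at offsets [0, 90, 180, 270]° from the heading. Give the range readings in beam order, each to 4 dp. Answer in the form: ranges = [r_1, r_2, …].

beam 1: φ=0°, α=300°
  cosα=0.5000 sinα=-0.8660 | (3,4) | tMaxX 1.0800 tMaxY 0.9007 | tΔX 2.0000 tΔY 1.1547
    t=0.9007 [y] (3,3)
    t=1.0800 [x] (4,3)
    t=2.0554 [y] (4,2)
    t=3.0800 [x] (5,2)
    t=3.2101 [y] (5,1) — stop
  → r_1 = 3.2101
beam 2: φ=90°, α=30°
  cosα=0.8660 sinα=0.5000 | (3,4) | tMaxX 0.6235 tMaxY 0.4400 | tΔX 1.1547 tΔY 2.0000
    t=0.4400 [y] (3,5)
    t=0.6235 [x] (4,5) — stop
  → r_2 = 0.6235
beam 3: φ=180°, α=120°
  cosα=-0.5000 sinα=0.8660 | (3,4) | tMaxX 0.9200 tMaxY 0.2540 | tΔX 2.0000 tΔY 1.1547
    t=0.2540 [y] (3,5)
    t=0.9200 [x] (2,5) — stop
  → r_3 = 0.9200
beam 4: φ=270°, α=210°
  cosα=-0.8660 sinα=-0.5000 | (3,4) | tMaxX 0.5312 tMaxY 1.5600 | tΔX 1.1547 tΔY 2.0000
    t=0.5312 [x] (2,4) — stop
  → r_4 = 0.5312

ranges = [3.2101, 0.6235, 0.9200, 0.5312]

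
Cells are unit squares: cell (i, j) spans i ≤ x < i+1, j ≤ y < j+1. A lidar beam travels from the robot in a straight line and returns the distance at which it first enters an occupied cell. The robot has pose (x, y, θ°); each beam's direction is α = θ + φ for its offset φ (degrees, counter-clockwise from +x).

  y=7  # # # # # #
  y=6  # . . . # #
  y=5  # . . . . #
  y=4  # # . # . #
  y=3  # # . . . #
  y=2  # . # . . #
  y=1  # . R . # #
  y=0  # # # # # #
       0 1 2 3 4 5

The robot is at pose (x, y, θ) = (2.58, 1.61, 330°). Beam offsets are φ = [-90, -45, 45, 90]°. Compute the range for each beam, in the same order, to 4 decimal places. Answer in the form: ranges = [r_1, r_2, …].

ranges = [0.7044, 0.6315, 1.4701, 0.4503]

beam 1: φ=-90°, α=240°
  direction (-0.5000, -0.8660); cell (2,1); t to first gridline: x 1.1600, y 0.7044 (then +2.0000 / +1.1547)
    (2,0) via y @ 0.7044  # hit
  → r_1 = 0.7044
beam 2: φ=-45°, α=285°
  direction (0.2588, -0.9659); cell (2,1); t to first gridline: x 1.6228, y 0.6315 (then +3.8637 / +1.0353)
    (2,0) via y @ 0.6315  # hit
  → r_2 = 0.6315
beam 3: φ=45°, α=15°
  direction (0.9659, 0.2588); cell (2,1); t to first gridline: x 0.4348, y 1.5068 (then +1.0353 / +3.8637)
    (3,1) via x @ 0.4348
    (4,1) via x @ 1.4701  # hit
  → r_3 = 1.4701
beam 4: φ=90°, α=60°
  direction (0.5000, 0.8660); cell (2,1); t to first gridline: x 0.8400, y 0.4503 (then +2.0000 / +1.1547)
    (2,2) via y @ 0.4503  # hit
  → r_4 = 0.4503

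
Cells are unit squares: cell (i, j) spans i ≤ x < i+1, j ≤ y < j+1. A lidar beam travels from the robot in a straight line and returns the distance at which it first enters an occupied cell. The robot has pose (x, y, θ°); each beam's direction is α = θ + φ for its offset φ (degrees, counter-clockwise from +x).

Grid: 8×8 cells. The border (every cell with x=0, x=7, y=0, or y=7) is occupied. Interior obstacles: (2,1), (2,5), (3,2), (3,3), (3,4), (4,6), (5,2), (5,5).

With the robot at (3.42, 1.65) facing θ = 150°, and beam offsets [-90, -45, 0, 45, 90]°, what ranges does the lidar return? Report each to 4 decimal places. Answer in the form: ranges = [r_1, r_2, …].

beam 1: φ=-90°, α=60°
  cosα=0.5000 sinα=0.8660 | (3,1) | tMaxX 1.1600 tMaxY 0.4041 | tΔX 2.0000 tΔY 1.1547
    t=0.4041 [y] (3,2) — stop
  → r_1 = 0.4041
beam 2: φ=-45°, α=105°
  cosα=-0.2588 sinα=0.9659 | (3,1) | tMaxX 1.6228 tMaxY 0.3623 | tΔX 3.8637 tΔY 1.0353
    t=0.3623 [y] (3,2) — stop
  → r_2 = 0.3623
beam 3: φ=0°, α=150°
  cosα=-0.8660 sinα=0.5000 | (3,1) | tMaxX 0.4850 tMaxY 0.7000 | tΔX 1.1547 tΔY 2.0000
    t=0.4850 [x] (2,1) — stop
  → r_3 = 0.4850
beam 4: φ=45°, α=195°
  cosα=-0.9659 sinα=-0.2588 | (3,1) | tMaxX 0.4348 tMaxY 2.5114 | tΔX 1.0353 tΔY 3.8637
    t=0.4348 [x] (2,1) — stop
  → r_4 = 0.4348
beam 5: φ=90°, α=240°
  cosα=-0.5000 sinα=-0.8660 | (3,1) | tMaxX 0.8400 tMaxY 0.7506 | tΔX 2.0000 tΔY 1.1547
    t=0.7506 [y] (3,0) — stop
  → r_5 = 0.7506

ranges = [0.4041, 0.3623, 0.4850, 0.4348, 0.7506]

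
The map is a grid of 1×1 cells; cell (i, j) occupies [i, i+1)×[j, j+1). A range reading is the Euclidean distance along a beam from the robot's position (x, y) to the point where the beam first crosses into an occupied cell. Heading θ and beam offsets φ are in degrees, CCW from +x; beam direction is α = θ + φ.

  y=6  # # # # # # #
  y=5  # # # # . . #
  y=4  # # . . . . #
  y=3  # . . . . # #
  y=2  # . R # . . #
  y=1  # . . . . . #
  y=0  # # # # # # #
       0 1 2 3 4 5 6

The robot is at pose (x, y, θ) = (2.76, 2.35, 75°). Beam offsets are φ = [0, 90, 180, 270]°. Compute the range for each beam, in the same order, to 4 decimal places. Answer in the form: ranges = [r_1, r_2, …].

ranges = [2.7435, 1.8221, 1.3976, 0.2485]

beam 1: φ=0°, α=75°
  d=(0.2588,0.9659)  start (2,2)  tX=0.9273 tY=0.6729  stride 1/|dx|=3.8637 1/|dy|=1.0353
    cross y-line → (2,3), t=0.6729
    cross x-line → (3,3), t=0.9273
    cross y-line → (3,4), t=1.7082
    cross y-line → (3,5), t=2.7435 (wall)
  → r_1 = 2.7435
beam 2: φ=90°, α=165°
  d=(-0.9659,0.2588)  start (2,2)  tX=0.7868 tY=2.5114  stride 1/|dx|=1.0353 1/|dy|=3.8637
    cross x-line → (1,2), t=0.7868
    cross x-line → (0,2), t=1.8221 (wall)
  → r_2 = 1.8221
beam 3: φ=180°, α=255°
  d=(-0.2588,-0.9659)  start (2,2)  tX=2.9364 tY=0.3623  stride 1/|dx|=3.8637 1/|dy|=1.0353
    cross y-line → (2,1), t=0.3623
    cross y-line → (2,0), t=1.3976 (wall)
  → r_3 = 1.3976
beam 4: φ=270°, α=345°
  d=(0.9659,-0.2588)  start (2,2)  tX=0.2485 tY=1.3523  stride 1/|dx|=1.0353 1/|dy|=3.8637
    cross x-line → (3,2), t=0.2485 (wall)
  → r_4 = 0.2485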